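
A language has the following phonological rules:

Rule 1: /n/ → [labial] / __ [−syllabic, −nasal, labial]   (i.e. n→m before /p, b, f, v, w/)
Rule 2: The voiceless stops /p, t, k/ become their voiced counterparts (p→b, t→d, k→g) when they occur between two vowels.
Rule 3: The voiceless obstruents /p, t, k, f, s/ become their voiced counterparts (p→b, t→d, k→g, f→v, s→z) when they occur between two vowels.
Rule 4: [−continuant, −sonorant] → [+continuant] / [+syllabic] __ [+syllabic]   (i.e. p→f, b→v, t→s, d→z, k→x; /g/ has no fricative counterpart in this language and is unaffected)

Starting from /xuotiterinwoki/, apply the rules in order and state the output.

xuozizerimwogi

Rule 1 (nasal place assimilation): /n/ precedes the labial consonant /w/, so it assimilates in place to [m]. /xuotiterinwoki/ → xuotiterimwoki.
Rule 2 (intervocalic voicing): /t/ is a voiceless stop between vowels /o/ and /i/, so it voices to [d]. /t/ is a voiceless stop between vowels /i/ and /e/, so it voices to [d]. /k/ is a voiceless stop between vowels /o/ and /i/, so it voices to [g]. /xuotiterimwoki/ → xuodiderimwogi.
Rule 3 (intervocalic voicing): no segment meets the environment; /xuodiderimwogi/ is unchanged.
Rule 4 (intervocalic spirantization): /d/ is a stop between vowels /o/ and /i/, so it spirantizes to the fricative [z]. /d/ is a stop between vowels /i/ and /e/, so it spirantizes to the fricative [z]. /xuodiderimwogi/ → xuozizerimwogi.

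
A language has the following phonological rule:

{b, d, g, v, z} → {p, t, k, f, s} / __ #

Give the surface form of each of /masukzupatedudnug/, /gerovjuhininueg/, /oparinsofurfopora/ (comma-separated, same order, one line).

masukzupatedudnuk, gerovjuhininuek, oparinsofurfopora

/masukzupatedudnug/: /g/ is a voiced obstruent in word-final position, so it devoices to [k]. → [masukzupatedudnuk].
/gerovjuhininueg/: /g/ is a voiced obstruent in word-final position, so it devoices to [k]. → [gerovjuhininuek].
/oparinsofurfopora/: the rule's environment is not met; surfaces unchanged as [oparinsofurfopora].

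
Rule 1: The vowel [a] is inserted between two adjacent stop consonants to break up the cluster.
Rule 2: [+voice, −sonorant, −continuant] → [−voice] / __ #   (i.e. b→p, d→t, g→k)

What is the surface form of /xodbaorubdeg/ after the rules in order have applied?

Rule 1 (stop-cluster a-epenthesis): /d/ and /b/ form a stop–stop cluster, so [a] is inserted between them. /b/ and /d/ form a stop–stop cluster, so [a] is inserted between them. /xodbaorubdeg/ → xodabaorubadeg.
Rule 2 (final devoicing): /g/ is a voiced stop in word-final position, so it devoices to [k]. /xodabaorubadeg/ → xodabaorubadek.

xodabaorubadek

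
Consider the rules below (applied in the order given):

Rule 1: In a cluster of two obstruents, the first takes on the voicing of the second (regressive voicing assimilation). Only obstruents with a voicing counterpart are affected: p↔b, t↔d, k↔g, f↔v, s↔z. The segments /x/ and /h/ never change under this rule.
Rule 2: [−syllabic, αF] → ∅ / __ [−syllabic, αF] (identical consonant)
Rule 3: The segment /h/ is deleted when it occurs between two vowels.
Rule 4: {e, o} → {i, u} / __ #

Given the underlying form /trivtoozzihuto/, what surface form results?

triftooziutu

Rule 1 (regressive voicing assimilation): /v/ precedes the voiceless obstruent /t/, so it devoices to [f] by assimilation. /trivtoozzihuto/ → triftoozzihuto.
Rule 2 (degemination): /zz/ is a geminate; the first /z/ deletes. /triftoozzihuto/ → triftoozihuto.
Rule 3 (intervocalic h-deletion): /h/ occurs between vowels /i/ and /u/, so it deletes. /triftoozihuto/ → triftooziuto.
Rule 4 (final vowel raising): /o/ is a mid vowel in word-final position, so it raises to [u]. /triftooziuto/ → triftooziutu.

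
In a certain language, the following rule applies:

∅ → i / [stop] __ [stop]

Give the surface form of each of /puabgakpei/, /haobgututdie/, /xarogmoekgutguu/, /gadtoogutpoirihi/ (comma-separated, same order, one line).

/puabgakpei/: /b/ and /g/ form a stop–stop cluster, so [i] is inserted between them. /k/ and /p/ form a stop–stop cluster, so [i] is inserted between them. → [puabigakipei].
/haobgututdie/: /b/ and /g/ form a stop–stop cluster, so [i] is inserted between them. /t/ and /d/ form a stop–stop cluster, so [i] is inserted between them. → [haobigututidie].
/xarogmoekgutguu/: /k/ and /g/ form a stop–stop cluster, so [i] is inserted between them. /t/ and /g/ form a stop–stop cluster, so [i] is inserted between them. → [xarogmoekigutiguu].
/gadtoogutpoirihi/: /d/ and /t/ form a stop–stop cluster, so [i] is inserted between them. /t/ and /p/ form a stop–stop cluster, so [i] is inserted between them. → [gaditoogutipoirihi].

puabigakipei, haobigututidie, xarogmoekigutiguu, gaditoogutipoirihi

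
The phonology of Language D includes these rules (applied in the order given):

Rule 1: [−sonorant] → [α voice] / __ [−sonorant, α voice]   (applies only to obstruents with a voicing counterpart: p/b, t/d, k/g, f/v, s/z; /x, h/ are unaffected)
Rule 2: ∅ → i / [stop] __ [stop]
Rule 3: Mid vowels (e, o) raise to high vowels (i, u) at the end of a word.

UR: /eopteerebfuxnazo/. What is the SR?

eopiteerepfuxnazu

Rule 1 (regressive voicing assimilation): /b/ precedes the voiceless obstruent /f/, so it devoices to [p] by assimilation. /eopteerebfuxnazo/ → eopteerepfuxnazo.
Rule 2 (stop-cluster i-epenthesis): /p/ and /t/ form a stop–stop cluster, so [i] is inserted between them. /eopteerepfuxnazo/ → eopiteerepfuxnazo.
Rule 3 (final vowel raising): /o/ is a mid vowel in word-final position, so it raises to [u]. /eopiteerepfuxnazo/ → eopiteerepfuxnazu.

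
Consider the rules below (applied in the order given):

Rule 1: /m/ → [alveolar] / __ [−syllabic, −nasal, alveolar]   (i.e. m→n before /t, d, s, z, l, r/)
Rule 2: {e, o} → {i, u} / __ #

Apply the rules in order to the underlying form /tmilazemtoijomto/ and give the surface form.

tmilazentoijontu

Rule 1 (nasal place assimilation): /m/ precedes the alveolar consonant /t/, so it assimilates in place to [n]. /m/ precedes the alveolar consonant /t/, so it assimilates in place to [n]. /tmilazemtoijomto/ → tmilazentoijonto.
Rule 2 (final vowel raising): /o/ is a mid vowel in word-final position, so it raises to [u]. /tmilazentoijonto/ → tmilazentoijontu.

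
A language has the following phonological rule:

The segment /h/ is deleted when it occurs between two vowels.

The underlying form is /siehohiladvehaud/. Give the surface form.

sieoiladveaud

/h/ occurs between vowels /e/ and /o/, so it deletes.
/h/ occurs between vowels /o/ and /i/, so it deletes.
/h/ occurs between vowels /e/ and /a/, so it deletes.
Surface form: [sieoiladveaud].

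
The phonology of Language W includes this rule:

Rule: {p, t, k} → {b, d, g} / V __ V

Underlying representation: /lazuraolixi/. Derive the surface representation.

lazuraolixi

No segment of /lazuraolixi/ meets the structural description of the rule, so the form surfaces unchanged.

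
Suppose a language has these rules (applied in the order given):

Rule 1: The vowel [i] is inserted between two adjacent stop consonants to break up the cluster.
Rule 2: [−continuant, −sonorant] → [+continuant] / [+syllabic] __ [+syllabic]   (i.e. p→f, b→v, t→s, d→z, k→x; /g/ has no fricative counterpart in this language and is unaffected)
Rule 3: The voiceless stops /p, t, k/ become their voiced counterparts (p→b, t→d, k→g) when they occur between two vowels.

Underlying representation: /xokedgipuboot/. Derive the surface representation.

xoxezigifuvoot

Rule 1 (stop-cluster i-epenthesis): /d/ and /g/ form a stop–stop cluster, so [i] is inserted between them. /xokedgipuboot/ → xokedigipuboot.
Rule 2 (intervocalic spirantization): /k/ is a stop between vowels /o/ and /e/, so it spirantizes to the fricative [x]. /d/ is a stop between vowels /e/ and /i/, so it spirantizes to the fricative [z]. /p/ is a stop between vowels /i/ and /u/, so it spirantizes to the fricative [f]. /b/ is a stop between vowels /u/ and /o/, so it spirantizes to the fricative [v]. /xokedigipuboot/ → xoxezigifuvoot.
Rule 3 (intervocalic voicing): no segment meets the environment; /xoxezigifuvoot/ is unchanged.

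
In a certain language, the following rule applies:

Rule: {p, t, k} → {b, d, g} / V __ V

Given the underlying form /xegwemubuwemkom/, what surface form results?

No segment of /xegwemubuwemkom/ meets the structural description of the rule, so the form surfaces unchanged.

xegwemubuwemkom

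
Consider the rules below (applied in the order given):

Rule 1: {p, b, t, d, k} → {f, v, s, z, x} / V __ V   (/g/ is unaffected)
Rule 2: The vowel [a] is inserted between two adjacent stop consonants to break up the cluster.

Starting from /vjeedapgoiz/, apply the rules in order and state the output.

Rule 1 (intervocalic spirantization): /d/ is a stop between vowels /e/ and /a/, so it spirantizes to the fricative [z]. /vjeedapgoiz/ → vjeezapgoiz.
Rule 2 (stop-cluster a-epenthesis): /p/ and /g/ form a stop–stop cluster, so [a] is inserted between them. /vjeezapgoiz/ → vjeezapagoiz.

vjeezapagoiz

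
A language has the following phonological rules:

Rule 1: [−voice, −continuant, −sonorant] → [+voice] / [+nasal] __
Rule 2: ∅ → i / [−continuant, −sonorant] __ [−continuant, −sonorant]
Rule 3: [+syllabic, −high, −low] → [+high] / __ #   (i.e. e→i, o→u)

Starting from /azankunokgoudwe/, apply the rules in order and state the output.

azangunokigoudwi

Rule 1 (post-nasal voicing): /k/ is a voiceless stop immediately after the nasal /n/, so it voices to [g]. /azankunokgoudwe/ → azangunokgoudwe.
Rule 2 (stop-cluster i-epenthesis): /k/ and /g/ form a stop–stop cluster, so [i] is inserted between them. /azangunokgoudwe/ → azangunokigoudwe.
Rule 3 (final vowel raising): /e/ is a mid vowel in word-final position, so it raises to [i]. /azangunokigoudwe/ → azangunokigoudwi.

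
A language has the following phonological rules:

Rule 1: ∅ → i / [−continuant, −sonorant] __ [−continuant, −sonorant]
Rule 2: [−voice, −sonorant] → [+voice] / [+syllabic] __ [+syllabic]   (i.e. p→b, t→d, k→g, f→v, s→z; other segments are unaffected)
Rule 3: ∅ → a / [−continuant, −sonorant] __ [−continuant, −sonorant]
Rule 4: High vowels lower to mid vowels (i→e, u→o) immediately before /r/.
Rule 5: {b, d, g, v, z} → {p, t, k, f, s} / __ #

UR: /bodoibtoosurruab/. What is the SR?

Rule 1 (stop-cluster i-epenthesis): /b/ and /t/ form a stop–stop cluster, so [i] is inserted between them. /bodoibtoosurruab/ → bodoibitoosurruab.
Rule 2 (intervocalic voicing): /t/ is a voiceless obstruent between vowels /i/ and /o/, so it voices to [d]. /s/ is a voiceless obstruent between vowels /o/ and /u/, so it voices to [z]. /bodoibitoosurruab/ → bodoibidoozurruab.
Rule 3 (stop-cluster a-epenthesis): no segment meets the environment; /bodoibidoozurruab/ is unchanged.
Rule 4 (pre-rhotic lowering): /u/ is a high vowel immediately before /r/, so it lowers to [o]. /bodoibidoozurruab/ → bodoibidoozorruab.
Rule 5 (final devoicing): /b/ is a voiced obstruent in word-final position, so it devoices to [p]. /bodoibidoozorruab/ → bodoibidoozorruap.

bodoibidoozorruap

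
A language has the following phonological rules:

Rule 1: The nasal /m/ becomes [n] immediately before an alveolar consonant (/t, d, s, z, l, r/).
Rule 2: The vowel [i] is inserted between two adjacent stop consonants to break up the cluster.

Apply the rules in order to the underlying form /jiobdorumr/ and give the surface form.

Rule 1 (nasal place assimilation): /m/ precedes the alveolar consonant /r/, so it assimilates in place to [n]. /jiobdorumr/ → jiobdorunr.
Rule 2 (stop-cluster i-epenthesis): /b/ and /d/ form a stop–stop cluster, so [i] is inserted between them. /jiobdorunr/ → jiobidorunr.

jiobidorunr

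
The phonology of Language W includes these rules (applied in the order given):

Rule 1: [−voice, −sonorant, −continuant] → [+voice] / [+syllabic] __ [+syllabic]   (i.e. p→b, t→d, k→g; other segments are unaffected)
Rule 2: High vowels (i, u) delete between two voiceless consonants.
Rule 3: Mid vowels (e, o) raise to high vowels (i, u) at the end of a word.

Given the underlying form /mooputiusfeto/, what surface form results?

moobudiusfedu

Rule 1 (intervocalic voicing): /p/ is a voiceless stop between vowels /o/ and /u/, so it voices to [b]. /t/ is a voiceless stop between vowels /u/ and /i/, so it voices to [d]. /t/ is a voiceless stop between vowels /e/ and /o/, so it voices to [d]. /mooputiusfeto/ → moobudiusfedo.
Rule 2 (high vowel syncope): no segment meets the environment; /moobudiusfedo/ is unchanged.
Rule 3 (final vowel raising): /o/ is a mid vowel in word-final position, so it raises to [u]. /moobudiusfedo/ → moobudiusfedu.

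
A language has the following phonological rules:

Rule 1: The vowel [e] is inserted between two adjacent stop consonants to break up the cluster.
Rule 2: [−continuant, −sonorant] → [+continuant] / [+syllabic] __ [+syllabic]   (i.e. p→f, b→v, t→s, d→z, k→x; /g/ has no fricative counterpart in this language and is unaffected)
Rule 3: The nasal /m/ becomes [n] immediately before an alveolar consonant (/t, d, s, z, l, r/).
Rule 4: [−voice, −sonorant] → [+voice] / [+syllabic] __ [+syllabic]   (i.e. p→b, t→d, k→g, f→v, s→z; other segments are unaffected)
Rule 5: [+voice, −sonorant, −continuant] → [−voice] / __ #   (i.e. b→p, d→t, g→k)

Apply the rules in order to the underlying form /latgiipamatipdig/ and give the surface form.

Rule 1 (stop-cluster e-epenthesis): /t/ and /g/ form a stop–stop cluster, so [e] is inserted between them. /p/ and /d/ form a stop–stop cluster, so [e] is inserted between them. /latgiipamatipdig/ → lategiipamatipedig.
Rule 2 (intervocalic spirantization): /t/ is a stop between vowels /a/ and /e/, so it spirantizes to the fricative [s]. /p/ is a stop between vowels /i/ and /a/, so it spirantizes to the fricative [f]. /t/ is a stop between vowels /a/ and /i/, so it spirantizes to the fricative [s]. /p/ is a stop between vowels /i/ and /e/, so it spirantizes to the fricative [f]. /d/ is a stop between vowels /e/ and /i/, so it spirantizes to the fricative [z]. /lategiipamatipedig/ → lasegiifamasifezig.
Rule 3 (nasal place assimilation): no segment meets the environment; /lasegiifamasifezig/ is unchanged.
Rule 4 (intervocalic voicing): /s/ is a voiceless obstruent between vowels /a/ and /e/, so it voices to [z]. /f/ is a voiceless obstruent between vowels /i/ and /a/, so it voices to [v]. /s/ is a voiceless obstruent between vowels /a/ and /i/, so it voices to [z]. /f/ is a voiceless obstruent between vowels /i/ and /e/, so it voices to [v]. /lasegiifamasifezig/ → lazegiivamazivezig.
Rule 5 (final devoicing): /g/ is a voiced stop in word-final position, so it devoices to [k]. /lazegiivamazivezig/ → lazegiivamazivezik.

lazegiivamazivezik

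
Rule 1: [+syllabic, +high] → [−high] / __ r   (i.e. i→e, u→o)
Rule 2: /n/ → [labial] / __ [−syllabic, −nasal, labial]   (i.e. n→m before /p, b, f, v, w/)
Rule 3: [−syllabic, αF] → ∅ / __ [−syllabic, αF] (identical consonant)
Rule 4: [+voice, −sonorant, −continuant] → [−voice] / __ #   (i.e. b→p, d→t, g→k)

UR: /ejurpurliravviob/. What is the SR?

Rule 1 (pre-rhotic lowering): /u/ is a high vowel immediately before /r/, so it lowers to [o]. /u/ is a high vowel immediately before /r/, so it lowers to [o]. /i/ is a high vowel immediately before /r/, so it lowers to [e]. /ejurpurliravviob/ → ejorporleravviob.
Rule 2 (nasal place assimilation): no segment meets the environment; /ejorporleravviob/ is unchanged.
Rule 3 (degemination): /vv/ is a geminate; the first /v/ deletes. /ejorporleravviob/ → ejorporleraviob.
Rule 4 (final devoicing): /b/ is a voiced stop in word-final position, so it devoices to [p]. /ejorporleraviob/ → ejorporleraviop.

ejorporleraviop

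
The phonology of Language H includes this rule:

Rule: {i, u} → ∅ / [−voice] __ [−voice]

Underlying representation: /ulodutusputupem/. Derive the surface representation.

ulodutsptpem

/u/ is a high vowel flanked by voiceless consonants /t/ and /s/, so it deletes.
/u/ is a high vowel flanked by voiceless consonants /p/ and /t/, so it deletes.
/u/ is a high vowel flanked by voiceless consonants /t/ and /p/, so it deletes.
Surface form: [ulodutsptpem].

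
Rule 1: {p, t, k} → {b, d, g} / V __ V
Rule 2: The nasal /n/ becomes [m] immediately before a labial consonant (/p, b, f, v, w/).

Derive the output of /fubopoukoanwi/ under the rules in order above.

fubobougoamwi

Rule 1 (intervocalic voicing): /p/ is a voiceless stop between vowels /o/ and /o/, so it voices to [b]. /k/ is a voiceless stop between vowels /u/ and /o/, so it voices to [g]. /fubopoukoanwi/ → fubobougoanwi.
Rule 2 (nasal place assimilation): /n/ precedes the labial consonant /w/, so it assimilates in place to [m]. /fubobougoanwi/ → fubobougoamwi.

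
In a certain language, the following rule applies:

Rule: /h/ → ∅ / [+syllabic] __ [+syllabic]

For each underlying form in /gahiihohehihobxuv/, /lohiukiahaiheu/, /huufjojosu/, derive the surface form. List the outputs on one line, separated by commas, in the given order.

gaiioeiobxuv, loiukiaaieu, huufjojosu

/gahiihohehihobxuv/: /h/ occurs between vowels /a/ and /i/, so it deletes. /h/ occurs between vowels /i/ and /o/, so it deletes. /h/ occurs between vowels /o/ and /e/, so it deletes. /h/ occurs between vowels /e/ and /i/, so it deletes. /h/ occurs between vowels /i/ and /o/, so it deletes. → [gaiioeiobxuv].
/lohiukiahaiheu/: /h/ occurs between vowels /o/ and /i/, so it deletes. /h/ occurs between vowels /a/ and /a/, so it deletes. /h/ occurs between vowels /i/ and /e/, so it deletes. → [loiukiaaieu].
/huufjojosu/: the rule's environment is not met; surfaces unchanged as [huufjojosu].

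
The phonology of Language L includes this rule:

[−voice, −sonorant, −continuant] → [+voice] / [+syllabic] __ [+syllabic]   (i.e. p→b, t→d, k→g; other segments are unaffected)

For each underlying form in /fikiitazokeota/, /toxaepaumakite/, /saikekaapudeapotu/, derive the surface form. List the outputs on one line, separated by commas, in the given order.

figiidazogeoda, toxaebaumagide, saigegaabudeabodu

/fikiitazokeota/: /k/ is a voiceless stop between vowels /i/ and /i/, so it voices to [g]. /t/ is a voiceless stop between vowels /i/ and /a/, so it voices to [d]. /k/ is a voiceless stop between vowels /o/ and /e/, so it voices to [g]. /t/ is a voiceless stop between vowels /o/ and /a/, so it voices to [d]. → [figiidazogeoda].
/toxaepaumakite/: /p/ is a voiceless stop between vowels /e/ and /a/, so it voices to [b]. /k/ is a voiceless stop between vowels /a/ and /i/, so it voices to [g]. /t/ is a voiceless stop between vowels /i/ and /e/, so it voices to [d]. → [toxaebaumagide].
/saikekaapudeapotu/: /k/ is a voiceless stop between vowels /i/ and /e/, so it voices to [g]. /k/ is a voiceless stop between vowels /e/ and /a/, so it voices to [g]. /p/ is a voiceless stop between vowels /a/ and /u/, so it voices to [b]. /p/ is a voiceless stop between vowels /a/ and /o/, so it voices to [b]. /t/ is a voiceless stop between vowels /o/ and /u/, so it voices to [d]. → [saigegaabudeabodu].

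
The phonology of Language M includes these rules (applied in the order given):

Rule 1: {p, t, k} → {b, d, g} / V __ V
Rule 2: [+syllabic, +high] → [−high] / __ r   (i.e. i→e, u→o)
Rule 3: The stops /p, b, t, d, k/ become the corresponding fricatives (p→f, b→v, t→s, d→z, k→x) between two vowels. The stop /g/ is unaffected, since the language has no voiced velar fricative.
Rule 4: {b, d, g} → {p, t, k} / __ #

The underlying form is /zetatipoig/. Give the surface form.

zezazivoik

Rule 1 (intervocalic voicing): /t/ is a voiceless stop between vowels /e/ and /a/, so it voices to [d]. /t/ is a voiceless stop between vowels /a/ and /i/, so it voices to [d]. /p/ is a voiceless stop between vowels /i/ and /o/, so it voices to [b]. /zetatipoig/ → zedadiboig.
Rule 2 (pre-rhotic lowering): no segment meets the environment; /zedadiboig/ is unchanged.
Rule 3 (intervocalic spirantization): /d/ is a stop between vowels /e/ and /a/, so it spirantizes to the fricative [z]. /d/ is a stop between vowels /a/ and /i/, so it spirantizes to the fricative [z]. /b/ is a stop between vowels /i/ and /o/, so it spirantizes to the fricative [v]. /zedadiboig/ → zezazivoig.
Rule 4 (final devoicing): /g/ is a voiced stop in word-final position, so it devoices to [k]. /zezazivoig/ → zezazivoik.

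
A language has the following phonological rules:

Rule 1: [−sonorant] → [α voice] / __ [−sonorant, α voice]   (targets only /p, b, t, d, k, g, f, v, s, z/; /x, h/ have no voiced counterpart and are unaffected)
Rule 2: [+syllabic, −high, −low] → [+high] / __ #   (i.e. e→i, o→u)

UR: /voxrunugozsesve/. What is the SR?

Rule 1 (regressive voicing assimilation): /z/ precedes the voiceless obstruent /s/, so it devoices to [s] by assimilation. /s/ precedes the voiced obstruent /v/, so it voices to [z] by assimilation. /voxrunugozsesve/ → voxrunugossezve.
Rule 2 (final vowel raising): /e/ is a mid vowel in word-final position, so it raises to [i]. /voxrunugossezve/ → voxrunugossezvi.

voxrunugossezvi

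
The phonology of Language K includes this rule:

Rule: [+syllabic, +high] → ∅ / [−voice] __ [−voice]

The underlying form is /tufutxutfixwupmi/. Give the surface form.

tftxtfxwupmi

/u/ is a high vowel flanked by voiceless consonants /t/ and /f/, so it deletes.
/u/ is a high vowel flanked by voiceless consonants /f/ and /t/, so it deletes.
/u/ is a high vowel flanked by voiceless consonants /x/ and /t/, so it deletes.
/i/ is a high vowel flanked by voiceless consonants /f/ and /x/, so it deletes.
The other instances of /u/, /i/ do not occur in the required environment and remain unchanged.
Surface form: [tftxtfxwupmi].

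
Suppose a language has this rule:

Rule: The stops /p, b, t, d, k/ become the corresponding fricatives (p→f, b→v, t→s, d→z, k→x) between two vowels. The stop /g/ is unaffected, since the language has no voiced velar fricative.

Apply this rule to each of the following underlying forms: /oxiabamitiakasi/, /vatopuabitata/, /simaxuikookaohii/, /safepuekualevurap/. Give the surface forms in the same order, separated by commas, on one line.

/oxiabamitiakasi/: /b/ is a stop between vowels /a/ and /a/, so it spirantizes to the fricative [v]. /t/ is a stop between vowels /i/ and /i/, so it spirantizes to the fricative [s]. /k/ is a stop between vowels /a/ and /a/, so it spirantizes to the fricative [x]. → [oxiavamisiaxasi].
/vatopuabitata/: /t/ is a stop between vowels /a/ and /o/, so it spirantizes to the fricative [s]. /p/ is a stop between vowels /o/ and /u/, so it spirantizes to the fricative [f]. /b/ is a stop between vowels /a/ and /i/, so it spirantizes to the fricative [v]. /t/ is a stop between vowels /i/ and /a/, so it spirantizes to the fricative [s]. /t/ is a stop between vowels /a/ and /a/, so it spirantizes to the fricative [s]. → [vasofuavisasa].
/simaxuikookaohii/: /k/ is a stop between vowels /i/ and /o/, so it spirantizes to the fricative [x]. /k/ is a stop between vowels /o/ and /a/, so it spirantizes to the fricative [x]. → [simaxuixooxaohii].
/safepuekualevurap/: /p/ is a stop between vowels /e/ and /u/, so it spirantizes to the fricative [f]. /k/ is a stop between vowels /e/ and /u/, so it spirantizes to the fricative [x]. → [safefuexualevurap].

oxiavamisiaxasi, vasofuavisasa, simaxuixooxaohii, safefuexualevurap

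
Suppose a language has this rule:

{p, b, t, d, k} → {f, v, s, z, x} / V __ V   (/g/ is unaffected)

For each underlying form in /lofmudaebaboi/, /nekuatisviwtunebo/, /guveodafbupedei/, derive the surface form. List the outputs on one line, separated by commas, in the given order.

lofmuzaevavoi, nexuasisviwtunevo, guveozafbufezei

/lofmudaebaboi/: /d/ is a stop between vowels /u/ and /a/, so it spirantizes to the fricative [z]. /b/ is a stop between vowels /e/ and /a/, so it spirantizes to the fricative [v]. /b/ is a stop between vowels /a/ and /o/, so it spirantizes to the fricative [v]. → [lofmuzaevavoi].
/nekuatisviwtunebo/: /k/ is a stop between vowels /e/ and /u/, so it spirantizes to the fricative [x]. /t/ is a stop between vowels /a/ and /i/, so it spirantizes to the fricative [s]. /b/ is a stop between vowels /e/ and /o/, so it spirantizes to the fricative [v]. → [nexuasisviwtunevo].
/guveodafbupedei/: /d/ is a stop between vowels /o/ and /a/, so it spirantizes to the fricative [z]. /p/ is a stop between vowels /u/ and /e/, so it spirantizes to the fricative [f]. /d/ is a stop between vowels /e/ and /e/, so it spirantizes to the fricative [z]. → [guveozafbufezei].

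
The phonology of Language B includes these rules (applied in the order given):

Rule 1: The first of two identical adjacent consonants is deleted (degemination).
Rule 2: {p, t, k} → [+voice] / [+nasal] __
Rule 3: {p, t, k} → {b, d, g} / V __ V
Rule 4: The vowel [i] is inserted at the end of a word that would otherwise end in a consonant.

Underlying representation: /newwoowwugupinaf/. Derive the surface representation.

newoowugubinafi

Rule 1 (degemination): /ww/ is a geminate; the first /w/ deletes. /ww/ is a geminate; the first /w/ deletes. /newwoowwugupinaf/ → newoowugupinaf.
Rule 2 (post-nasal voicing): no segment meets the environment; /newoowugupinaf/ is unchanged.
Rule 3 (intervocalic voicing): /p/ is a voiceless stop between vowels /u/ and /i/, so it voices to [b]. /newoowugupinaf/ → newoowugubinaf.
Rule 4 (final i-epenthesis): the form ends in the consonant /f/, so [i] is inserted word-finally. /newoowugubinaf/ → newoowugubinafi.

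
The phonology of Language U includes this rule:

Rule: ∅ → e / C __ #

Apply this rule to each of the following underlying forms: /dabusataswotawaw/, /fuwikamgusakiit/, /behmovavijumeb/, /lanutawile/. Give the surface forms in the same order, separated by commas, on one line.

dabusataswotawawe, fuwikamgusakiite, behmovavijumebe, lanutawile

/dabusataswotawaw/: the form ends in the consonant /w/, so [e] is inserted word-finally. → [dabusataswotawawe].
/fuwikamgusakiit/: the form ends in the consonant /t/, so [e] is inserted word-finally. → [fuwikamgusakiite].
/behmovavijumeb/: the form ends in the consonant /b/, so [e] is inserted word-finally. → [behmovavijumebe].
/lanutawile/: the rule's environment is not met; surfaces unchanged as [lanutawile].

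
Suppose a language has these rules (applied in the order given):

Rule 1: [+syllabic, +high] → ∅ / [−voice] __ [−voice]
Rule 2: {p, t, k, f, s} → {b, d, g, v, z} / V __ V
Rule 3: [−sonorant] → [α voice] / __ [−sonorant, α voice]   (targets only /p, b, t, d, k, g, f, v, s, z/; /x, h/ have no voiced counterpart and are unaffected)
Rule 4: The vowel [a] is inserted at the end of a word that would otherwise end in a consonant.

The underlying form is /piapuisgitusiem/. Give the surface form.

Rule 1 (high vowel syncope): /u/ is a high vowel flanked by voiceless consonants /t/ and /s/, so it deletes. /piapuisgitusiem/ → piapuisgitsiem.
Rule 2 (intervocalic voicing): /p/ is a voiceless obstruent between vowels /a/ and /u/, so it voices to [b]. /piapuisgitsiem/ → piabuisgitsiem.
Rule 3 (regressive voicing assimilation): /s/ precedes the voiced obstruent /g/, so it voices to [z] by assimilation. /piabuisgitsiem/ → piabuizgitsiem.
Rule 4 (final a-epenthesis): the form ends in the consonant /m/, so [a] is inserted word-finally. /piabuizgitsiem/ → piabuizgitsiema.

piabuizgitsiema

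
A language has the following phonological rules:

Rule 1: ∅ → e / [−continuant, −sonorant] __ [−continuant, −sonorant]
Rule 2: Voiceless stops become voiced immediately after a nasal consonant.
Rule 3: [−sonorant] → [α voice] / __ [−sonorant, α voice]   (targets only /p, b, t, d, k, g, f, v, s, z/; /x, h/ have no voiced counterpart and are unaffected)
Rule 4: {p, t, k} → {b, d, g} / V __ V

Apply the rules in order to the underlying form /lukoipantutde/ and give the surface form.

Rule 1 (stop-cluster e-epenthesis): /t/ and /d/ form a stop–stop cluster, so [e] is inserted between them. /lukoipantutde/ → lukoipantutede.
Rule 2 (post-nasal voicing): /t/ is a voiceless stop immediately after the nasal /n/, so it voices to [d]. /lukoipantutede/ → lukoipandutede.
Rule 3 (regressive voicing assimilation): no segment meets the environment; /lukoipandutede/ is unchanged.
Rule 4 (intervocalic voicing): /k/ is a voiceless stop between vowels /u/ and /o/, so it voices to [g]. /p/ is a voiceless stop between vowels /i/ and /a/, so it voices to [b]. /t/ is a voiceless stop between vowels /u/ and /e/, so it voices to [d]. /lukoipandutede/ → lugoibandudede.

lugoibandudede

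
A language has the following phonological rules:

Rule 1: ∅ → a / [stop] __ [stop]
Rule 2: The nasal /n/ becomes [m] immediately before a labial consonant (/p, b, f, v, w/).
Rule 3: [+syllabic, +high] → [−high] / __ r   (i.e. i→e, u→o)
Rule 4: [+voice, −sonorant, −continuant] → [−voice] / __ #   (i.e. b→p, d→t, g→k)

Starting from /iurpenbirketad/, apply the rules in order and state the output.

iorpemberketat

Rule 1 (stop-cluster a-epenthesis): no segment meets the environment; /iurpenbirketad/ is unchanged.
Rule 2 (nasal place assimilation): /n/ precedes the labial consonant /b/, so it assimilates in place to [m]. /iurpenbirketad/ → iurpembirketad.
Rule 3 (pre-rhotic lowering): /u/ is a high vowel immediately before /r/, so it lowers to [o]. /i/ is a high vowel immediately before /r/, so it lowers to [e]. /iurpembirketad/ → iorpemberketad.
Rule 4 (final devoicing): /d/ is a voiced stop in word-final position, so it devoices to [t]. /iorpemberketad/ → iorpemberketat.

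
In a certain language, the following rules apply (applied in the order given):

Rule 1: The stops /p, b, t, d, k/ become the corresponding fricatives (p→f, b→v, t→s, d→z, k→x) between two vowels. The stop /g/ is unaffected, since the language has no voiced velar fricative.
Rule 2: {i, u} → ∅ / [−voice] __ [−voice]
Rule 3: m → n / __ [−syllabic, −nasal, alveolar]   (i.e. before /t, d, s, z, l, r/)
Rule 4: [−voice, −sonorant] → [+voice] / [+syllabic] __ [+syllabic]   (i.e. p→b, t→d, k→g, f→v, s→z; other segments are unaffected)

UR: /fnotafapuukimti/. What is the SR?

fnozavavuuxinti

Rule 1 (intervocalic spirantization): /t/ is a stop between vowels /o/ and /a/, so it spirantizes to the fricative [s]. /p/ is a stop between vowels /a/ and /u/, so it spirantizes to the fricative [f]. /k/ is a stop between vowels /u/ and /i/, so it spirantizes to the fricative [x]. /fnotafapuukimti/ → fnosafafuuximti.
Rule 2 (high vowel syncope): no segment meets the environment; /fnosafafuuximti/ is unchanged.
Rule 3 (nasal place assimilation): /m/ precedes the alveolar consonant /t/, so it assimilates in place to [n]. /fnosafafuuximti/ → fnosafafuuxinti.
Rule 4 (intervocalic voicing): /s/ is a voiceless obstruent between vowels /o/ and /a/, so it voices to [z]. /f/ is a voiceless obstruent between vowels /a/ and /a/, so it voices to [v]. /f/ is a voiceless obstruent between vowels /a/ and /u/, so it voices to [v]. /fnosafafuuxinti/ → fnozavavuuxinti.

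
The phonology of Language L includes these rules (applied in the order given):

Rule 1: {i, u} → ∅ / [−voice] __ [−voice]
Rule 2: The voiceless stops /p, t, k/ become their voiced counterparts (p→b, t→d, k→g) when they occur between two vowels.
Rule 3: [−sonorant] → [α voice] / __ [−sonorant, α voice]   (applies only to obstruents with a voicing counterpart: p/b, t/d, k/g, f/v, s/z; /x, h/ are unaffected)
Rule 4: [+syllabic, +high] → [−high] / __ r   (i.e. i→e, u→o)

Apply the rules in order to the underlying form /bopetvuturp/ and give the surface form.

Rule 1 (high vowel syncope): no segment meets the environment; /bopetvuturp/ is unchanged.
Rule 2 (intervocalic voicing): /p/ is a voiceless stop between vowels /o/ and /e/, so it voices to [b]. /t/ is a voiceless stop between vowels /u/ and /u/, so it voices to [d]. /bopetvuturp/ → bobetvudurp.
Rule 3 (regressive voicing assimilation): /t/ precedes the voiced obstruent /v/, so it voices to [d] by assimilation. /bobetvudurp/ → bobedvudurp.
Rule 4 (pre-rhotic lowering): /u/ is a high vowel immediately before /r/, so it lowers to [o]. /bobedvudurp/ → bobedvudorp.

bobedvudorp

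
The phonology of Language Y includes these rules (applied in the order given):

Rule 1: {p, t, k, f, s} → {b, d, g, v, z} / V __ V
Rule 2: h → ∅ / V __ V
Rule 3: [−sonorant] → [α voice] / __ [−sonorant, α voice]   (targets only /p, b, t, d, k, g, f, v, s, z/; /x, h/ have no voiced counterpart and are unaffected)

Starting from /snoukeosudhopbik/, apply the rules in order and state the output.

snougeozuthobbik

Rule 1 (intervocalic voicing): /k/ is a voiceless obstruent between vowels /u/ and /e/, so it voices to [g]. /s/ is a voiceless obstruent between vowels /o/ and /u/, so it voices to [z]. /snoukeosudhopbik/ → snougeozudhopbik.
Rule 2 (intervocalic h-deletion): no segment meets the environment; /snougeozudhopbik/ is unchanged.
Rule 3 (regressive voicing assimilation): /d/ precedes the voiceless obstruent /h/, so it devoices to [t] by assimilation. /p/ precedes the voiced obstruent /b/, so it voices to [b] by assimilation. /snougeozudhopbik/ → snougeozuthobbik.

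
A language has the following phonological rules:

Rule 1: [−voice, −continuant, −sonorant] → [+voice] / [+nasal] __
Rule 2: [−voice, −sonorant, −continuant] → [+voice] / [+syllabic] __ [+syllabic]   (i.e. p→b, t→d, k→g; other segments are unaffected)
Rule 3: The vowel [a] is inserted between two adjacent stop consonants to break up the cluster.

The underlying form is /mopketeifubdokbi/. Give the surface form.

Rule 1 (post-nasal voicing): no segment meets the environment; /mopketeifubdokbi/ is unchanged.
Rule 2 (intervocalic voicing): /t/ is a voiceless stop between vowels /e/ and /e/, so it voices to [d]. /mopketeifubdokbi/ → mopkedeifubdokbi.
Rule 3 (stop-cluster a-epenthesis): /p/ and /k/ form a stop–stop cluster, so [a] is inserted between them. /b/ and /d/ form a stop–stop cluster, so [a] is inserted between them. /k/ and /b/ form a stop–stop cluster, so [a] is inserted between them. /mopkedeifubdokbi/ → mopakedeifubadokabi.

mopakedeifubadokabi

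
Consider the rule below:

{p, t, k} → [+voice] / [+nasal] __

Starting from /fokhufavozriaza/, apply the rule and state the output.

No segment of /fokhufavozriaza/ meets the structural description of the rule, so the form surfaces unchanged.

fokhufavozriaza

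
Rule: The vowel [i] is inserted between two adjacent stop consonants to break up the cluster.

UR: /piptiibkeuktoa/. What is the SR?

pipitiibikeukitoa

/p/ and /t/ form a stop–stop cluster, so [i] is inserted between them.
/b/ and /k/ form a stop–stop cluster, so [i] is inserted between them.
/k/ and /t/ form a stop–stop cluster, so [i] is inserted between them.
Surface form: [pipitiibikeukitoa].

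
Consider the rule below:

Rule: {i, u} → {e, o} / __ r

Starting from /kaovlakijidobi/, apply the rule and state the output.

No segment of /kaovlakijidobi/ meets the structural description of the rule, so the form surfaces unchanged.

kaovlakijidobi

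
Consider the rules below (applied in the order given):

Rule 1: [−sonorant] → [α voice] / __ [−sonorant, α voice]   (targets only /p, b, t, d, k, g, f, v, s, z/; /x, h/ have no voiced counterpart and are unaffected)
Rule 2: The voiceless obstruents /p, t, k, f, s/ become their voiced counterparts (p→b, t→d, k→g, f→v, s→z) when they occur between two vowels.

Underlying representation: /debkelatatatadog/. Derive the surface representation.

Rule 1 (regressive voicing assimilation): /b/ precedes the voiceless obstruent /k/, so it devoices to [p] by assimilation. /debkelatatatadog/ → depkelatatatadog.
Rule 2 (intervocalic voicing): /t/ is a voiceless obstruent between vowels /a/ and /a/, so it voices to [d]. /t/ is a voiceless obstruent between vowels /a/ and /a/, so it voices to [d]. /t/ is a voiceless obstruent between vowels /a/ and /a/, so it voices to [d]. /depkelatatatadog/ → depkeladadadadog.

depkeladadadadog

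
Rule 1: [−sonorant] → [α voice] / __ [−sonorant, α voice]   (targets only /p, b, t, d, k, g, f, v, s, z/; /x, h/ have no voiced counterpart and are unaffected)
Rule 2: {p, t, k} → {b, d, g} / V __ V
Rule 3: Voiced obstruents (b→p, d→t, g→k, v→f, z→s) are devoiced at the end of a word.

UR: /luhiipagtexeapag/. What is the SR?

Rule 1 (regressive voicing assimilation): /g/ precedes the voiceless obstruent /t/, so it devoices to [k] by assimilation. /luhiipagtexeapag/ → luhiipaktexeapag.
Rule 2 (intervocalic voicing): /p/ is a voiceless stop between vowels /i/ and /a/, so it voices to [b]. /p/ is a voiceless stop between vowels /a/ and /a/, so it voices to [b]. /luhiipaktexeapag/ → luhiibaktexeabag.
Rule 3 (final devoicing): /g/ is a voiced obstruent in word-final position, so it devoices to [k]. /luhiibaktexeabag/ → luhiibaktexeabak.

luhiibaktexeabak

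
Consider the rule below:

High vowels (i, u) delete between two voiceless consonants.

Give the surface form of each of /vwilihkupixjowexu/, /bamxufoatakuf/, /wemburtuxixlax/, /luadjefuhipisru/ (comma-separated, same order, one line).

/vwilihkupixjowexu/: /u/ is a high vowel flanked by voiceless consonants /k/ and /p/, so it deletes. /i/ is a high vowel flanked by voiceless consonants /p/ and /x/, so it deletes. → [vwilihkpxjowexu].
/bamxufoatakuf/: /u/ is a high vowel flanked by voiceless consonants /x/ and /f/, so it deletes. /u/ is a high vowel flanked by voiceless consonants /k/ and /f/, so it deletes. → [bamxfoatakf].
/wemburtuxixlax/: /u/ is a high vowel flanked by voiceless consonants /t/ and /x/, so it deletes. /i/ is a high vowel flanked by voiceless consonants /x/ and /x/, so it deletes. → [wemburtxxlax].
/luadjefuhipisru/: /u/ is a high vowel flanked by voiceless consonants /f/ and /h/, so it deletes. /i/ is a high vowel flanked by voiceless consonants /h/ and /p/, so it deletes. /i/ is a high vowel flanked by voiceless consonants /p/ and /s/, so it deletes. → [luadjefhpsru].

vwilihkpxjowexu, bamxfoatakf, wemburtxxlax, luadjefhpsru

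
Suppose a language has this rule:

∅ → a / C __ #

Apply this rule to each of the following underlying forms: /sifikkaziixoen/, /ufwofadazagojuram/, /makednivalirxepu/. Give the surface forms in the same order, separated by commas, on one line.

/sifikkaziixoen/: the form ends in the consonant /n/, so [a] is inserted word-finally. → [sifikkaziixoena].
/ufwofadazagojuram/: the form ends in the consonant /m/, so [a] is inserted word-finally. → [ufwofadazagojurama].
/makednivalirxepu/: the rule's environment is not met; surfaces unchanged as [makednivalirxepu].

sifikkaziixoena, ufwofadazagojurama, makednivalirxepu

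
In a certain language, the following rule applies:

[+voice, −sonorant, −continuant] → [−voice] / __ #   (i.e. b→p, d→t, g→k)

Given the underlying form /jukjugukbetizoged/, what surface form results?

jukjugukbetizoget

/d/ is a voiced stop in word-final position, so it devoices to [t].
Surface form: [jukjugukbetizoget].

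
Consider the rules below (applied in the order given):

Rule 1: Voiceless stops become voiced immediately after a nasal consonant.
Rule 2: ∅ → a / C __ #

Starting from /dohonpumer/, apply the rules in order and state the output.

dohonbumera

Rule 1 (post-nasal voicing): /p/ is a voiceless stop immediately after the nasal /n/, so it voices to [b]. /dohonpumer/ → dohonbumer.
Rule 2 (final a-epenthesis): the form ends in the consonant /r/, so [a] is inserted word-finally. /dohonbumer/ → dohonbumera.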